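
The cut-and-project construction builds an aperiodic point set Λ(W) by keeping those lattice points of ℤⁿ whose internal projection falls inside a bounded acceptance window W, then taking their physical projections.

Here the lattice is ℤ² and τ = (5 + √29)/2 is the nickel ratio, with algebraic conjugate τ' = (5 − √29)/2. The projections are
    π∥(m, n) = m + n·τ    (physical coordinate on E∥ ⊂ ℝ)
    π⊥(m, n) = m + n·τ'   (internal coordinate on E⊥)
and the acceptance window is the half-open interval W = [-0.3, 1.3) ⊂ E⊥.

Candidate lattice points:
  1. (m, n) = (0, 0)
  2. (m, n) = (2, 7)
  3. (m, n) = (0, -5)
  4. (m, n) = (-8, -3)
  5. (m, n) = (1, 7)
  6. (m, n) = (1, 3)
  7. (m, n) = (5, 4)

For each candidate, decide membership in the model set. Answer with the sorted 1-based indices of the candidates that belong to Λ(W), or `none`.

1, 2, 3, 6

Numerically τ ≈ 5.1926 and τ' = −1/τ ≈ -0.1926.
[1] lift (0,0): star map gives 0.0000; window check -0.3 ≤ 0.0000 < 1.3 is true → IN Λ
[2] lift (2,7): star map gives 0.6519; window check -0.3 ≤ 0.6519 < 1.3 is true → IN Λ
[3] lift (0,-5): star map gives 0.9629; window check -0.3 ≤ 0.9629 < 1.3 is true → IN Λ
[4] lift (-8,-3): star map gives -7.4223; window check -0.3 ≤ -7.4223 < 1.3 is false → out
[5] lift (1,7): star map gives -0.3481; window check -0.3 ≤ -0.3481 < 1.3 is false → out
[6] lift (1,3): star map gives 0.4223; window check -0.3 ≤ 0.4223 < 1.3 is true → IN Λ
[7] lift (5,4): star map gives 4.2297; window check -0.3 ≤ 4.2297 < 1.3 is false → out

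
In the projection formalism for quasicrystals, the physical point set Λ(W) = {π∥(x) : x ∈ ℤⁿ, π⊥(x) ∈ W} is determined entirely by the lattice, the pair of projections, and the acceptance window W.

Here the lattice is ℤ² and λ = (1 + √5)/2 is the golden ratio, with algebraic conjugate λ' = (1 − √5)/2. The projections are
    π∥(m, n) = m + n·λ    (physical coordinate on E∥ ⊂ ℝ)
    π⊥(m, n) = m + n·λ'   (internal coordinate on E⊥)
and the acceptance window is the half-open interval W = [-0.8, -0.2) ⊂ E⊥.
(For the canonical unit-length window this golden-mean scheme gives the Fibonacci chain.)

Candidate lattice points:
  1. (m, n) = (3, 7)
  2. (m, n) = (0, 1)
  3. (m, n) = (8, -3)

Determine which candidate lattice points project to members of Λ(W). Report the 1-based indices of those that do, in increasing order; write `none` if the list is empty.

Compute λ' = (1−√5)/2 = -0.6180, so π⊥(m,n) = m -0.6180·n.
[1] lift (3,7): star map gives -1.3262; window check -0.8 ≤ -1.3262 < -0.2 is false → out
[2] lift (0,1): star map gives -0.6180; window check -0.8 ≤ -0.6180 < -0.2 is true → IN Λ
[3] lift (8,-3): star map gives 9.8541; window check -0.8 ≤ 9.8541 < -0.2 is false → out

2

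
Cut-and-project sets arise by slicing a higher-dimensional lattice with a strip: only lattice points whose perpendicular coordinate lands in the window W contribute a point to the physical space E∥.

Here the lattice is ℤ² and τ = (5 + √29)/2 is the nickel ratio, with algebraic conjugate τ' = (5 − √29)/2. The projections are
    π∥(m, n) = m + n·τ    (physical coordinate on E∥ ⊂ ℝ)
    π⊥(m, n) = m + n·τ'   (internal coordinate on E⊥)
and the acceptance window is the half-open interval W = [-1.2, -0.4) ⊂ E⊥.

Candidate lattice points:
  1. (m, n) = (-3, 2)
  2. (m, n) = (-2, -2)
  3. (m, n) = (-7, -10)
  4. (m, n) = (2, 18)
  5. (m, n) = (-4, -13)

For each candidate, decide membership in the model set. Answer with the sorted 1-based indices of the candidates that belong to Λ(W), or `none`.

Numerically τ ≈ 5.192582 and τ' = −1/τ ≈ -0.192582.
candidate 1: (m,n)=(-3,2) → π∥ = -3+2·τ ≈ 7.385165, π⊥ = -3+2·τ' ≈ -3.385165 ∉ [-1.2, -0.4) ⇒ out
candidate 2: (m,n)=(-2,-2) → π∥ = -2-2·τ ≈ -12.385165, π⊥ = -2-2·τ' ≈ -1.614835 ∉ [-1.2, -0.4) ⇒ out
candidate 3: (m,n)=(-7,-10) → π∥ = -7-10·τ ≈ -58.925824, π⊥ = -7-10·τ' ≈ -5.074176 ∉ [-1.2, -0.4) ⇒ out
candidate 4: (m,n)=(2,18) → π∥ = 2+18·τ ≈ 95.466483, π⊥ = 2+18·τ' ≈ -1.466483 ∉ [-1.2, -0.4) ⇒ out
candidate 5: (m,n)=(-4,-13) → π∥ = -4-13·τ ≈ -71.503571, π⊥ = -4-13·τ' ≈ -1.496429 ∉ [-1.2, -0.4) ⇒ out

none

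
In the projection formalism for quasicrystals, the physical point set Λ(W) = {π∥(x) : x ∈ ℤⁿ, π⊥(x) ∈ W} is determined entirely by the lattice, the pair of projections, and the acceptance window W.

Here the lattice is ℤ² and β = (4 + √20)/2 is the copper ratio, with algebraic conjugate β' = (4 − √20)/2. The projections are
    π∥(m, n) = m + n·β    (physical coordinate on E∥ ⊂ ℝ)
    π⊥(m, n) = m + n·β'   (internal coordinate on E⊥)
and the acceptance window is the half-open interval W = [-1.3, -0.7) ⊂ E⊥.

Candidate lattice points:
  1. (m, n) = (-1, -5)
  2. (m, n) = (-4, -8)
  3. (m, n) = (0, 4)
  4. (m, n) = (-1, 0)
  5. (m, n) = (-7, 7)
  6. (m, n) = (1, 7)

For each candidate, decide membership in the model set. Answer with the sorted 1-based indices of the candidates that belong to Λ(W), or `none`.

3, 4

β' = (4−√20)/2 ≈ -0.23607.
#1 (-1,-5): internal coord -1 + (-5)·β' = +0.18034; +0.18034 ∉ [-1.3, -0.7) → out
#2 (-4,-8): internal coord -4 + (-8)·β' = -2.11146; -2.11146 ∉ [-1.3, -0.7) → out
#3 (0,4): internal coord 0 + (4)·β' = -0.94427; -0.94427 ∈ [-1.3, -0.7) → IN Λ
#4 (-1,0): internal coord -1 + (0)·β' = -1.00000; -1.00000 ∈ [-1.3, -0.7) → IN Λ
#5 (-7,7): internal coord -7 + (7)·β' = -8.65248; -8.65248 ∉ [-1.3, -0.7) → out
#6 (1,7): internal coord 1 + (7)·β' = -0.65248; -0.65248 ∉ [-1.3, -0.7) → out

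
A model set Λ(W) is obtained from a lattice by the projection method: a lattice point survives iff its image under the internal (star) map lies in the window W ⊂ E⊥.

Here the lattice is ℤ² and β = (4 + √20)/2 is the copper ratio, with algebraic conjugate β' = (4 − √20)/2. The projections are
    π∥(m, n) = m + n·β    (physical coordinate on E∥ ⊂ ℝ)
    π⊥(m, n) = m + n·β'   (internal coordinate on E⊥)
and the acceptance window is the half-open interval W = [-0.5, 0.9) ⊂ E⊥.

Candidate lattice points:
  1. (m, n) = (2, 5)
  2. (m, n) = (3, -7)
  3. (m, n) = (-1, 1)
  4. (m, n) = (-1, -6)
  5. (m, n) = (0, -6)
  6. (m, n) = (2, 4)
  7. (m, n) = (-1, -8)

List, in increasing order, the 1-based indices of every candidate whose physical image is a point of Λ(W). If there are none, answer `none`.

1, 4, 7

β' = (4−√20)/2 ≈ -0.23607.
[1] lift (2,5): star map gives 0.81966; window check -0.5 ≤ 0.81966 < 0.9 is true → IN Λ
[2] lift (3,-7): star map gives 4.65248; window check -0.5 ≤ 4.65248 < 0.9 is false → out
[3] lift (-1,1): star map gives -1.23607; window check -0.5 ≤ -1.23607 < 0.9 is false → out
[4] lift (-1,-6): star map gives 0.41641; window check -0.5 ≤ 0.41641 < 0.9 is true → IN Λ
[5] lift (0,-6): star map gives 1.41641; window check -0.5 ≤ 1.41641 < 0.9 is false → out
[6] lift (2,4): star map gives 1.05573; window check -0.5 ≤ 1.05573 < 0.9 is false → out
[7] lift (-1,-8): star map gives 0.88854; window check -0.5 ≤ 0.88854 < 0.9 is true → IN Λ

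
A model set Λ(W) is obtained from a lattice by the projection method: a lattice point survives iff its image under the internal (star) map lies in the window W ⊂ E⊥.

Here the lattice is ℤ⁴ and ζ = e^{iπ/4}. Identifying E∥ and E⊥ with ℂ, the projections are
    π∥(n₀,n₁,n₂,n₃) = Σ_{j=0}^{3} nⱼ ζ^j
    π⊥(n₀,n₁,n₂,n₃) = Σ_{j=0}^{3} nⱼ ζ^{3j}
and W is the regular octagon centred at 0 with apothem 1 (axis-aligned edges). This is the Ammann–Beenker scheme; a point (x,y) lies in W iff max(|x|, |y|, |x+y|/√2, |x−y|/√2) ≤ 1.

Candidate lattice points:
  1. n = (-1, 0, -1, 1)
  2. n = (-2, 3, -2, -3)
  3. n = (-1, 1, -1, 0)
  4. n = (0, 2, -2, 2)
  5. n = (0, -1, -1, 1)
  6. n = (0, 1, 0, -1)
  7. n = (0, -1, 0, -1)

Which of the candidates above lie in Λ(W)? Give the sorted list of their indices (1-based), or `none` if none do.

π⊥(n) = n₀ + n₁ζ³ + n₂ζ⁶ + n₃ζ⁹ where ζ = e^{iπ/4}.
candidate 1: n = (-1, 0, -1, 1) → π⊥ ≈ (-0.292893, +1.707107); max(|x|,|y|,|x±y|/√2) = 1.707107 > 1 ⇒ ∉ W
candidate 2: n = (-2, 3, -2, -3) → π⊥ ≈ (-6.242641, +2.000000); max(|x|,|y|,|x±y|/√2) = 6.242641 > 1 ⇒ ∉ W
candidate 3: n = (-1, 1, -1, 0) → π⊥ ≈ (-1.707107, +1.707107); max(|x|,|y|,|x±y|/√2) = 2.414214 > 1 ⇒ ∉ W
candidate 4: n = (0, 2, -2, 2) → π⊥ ≈ (+0.000000, +4.828427); max(|x|,|y|,|x±y|/√2) = 4.828427 > 1 ⇒ ∉ W
candidate 5: n = (0, -1, -1, 1) → π⊥ ≈ (+1.414214, +1.000000); max(|x|,|y|,|x±y|/√2) = 1.707107 > 1 ⇒ ∉ W
candidate 6: n = (0, 1, 0, -1) → π⊥ ≈ (-1.414214, +0.000000); max(|x|,|y|,|x±y|/√2) = 1.414214 > 1 ⇒ ∉ W
candidate 7: n = (0, -1, 0, -1) → π⊥ ≈ (+0.000000, -1.414214); max(|x|,|y|,|x±y|/√2) = 1.414214 > 1 ⇒ ∉ W

none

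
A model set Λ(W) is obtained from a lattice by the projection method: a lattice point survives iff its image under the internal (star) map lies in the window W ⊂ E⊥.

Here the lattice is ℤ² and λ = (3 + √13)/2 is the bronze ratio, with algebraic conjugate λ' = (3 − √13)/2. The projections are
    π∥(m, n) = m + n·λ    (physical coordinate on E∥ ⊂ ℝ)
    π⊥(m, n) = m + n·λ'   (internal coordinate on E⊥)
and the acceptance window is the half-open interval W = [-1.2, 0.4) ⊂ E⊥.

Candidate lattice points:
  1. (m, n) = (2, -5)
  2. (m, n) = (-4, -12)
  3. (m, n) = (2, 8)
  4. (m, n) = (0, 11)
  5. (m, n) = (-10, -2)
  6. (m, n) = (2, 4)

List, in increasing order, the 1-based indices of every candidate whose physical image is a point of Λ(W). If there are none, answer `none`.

2, 3

λ' = (3−√13)/2 ≈ -0.302776.
[1] lift (2,-5): star map gives 3.513878; window check -1.2 ≤ 3.513878 < 0.4 is false → out
[2] lift (-4,-12): star map gives -0.366692; window check -1.2 ≤ -0.366692 < 0.4 is true → IN Λ
[3] lift (2,8): star map gives -0.422205; window check -1.2 ≤ -0.422205 < 0.4 is true → IN Λ
[4] lift (0,11): star map gives -3.330532; window check -1.2 ≤ -3.330532 < 0.4 is false → out
[5] lift (-10,-2): star map gives -9.394449; window check -1.2 ≤ -9.394449 < 0.4 is false → out
[6] lift (2,4): star map gives 0.788897; window check -1.2 ≤ 0.788897 < 0.4 is false → out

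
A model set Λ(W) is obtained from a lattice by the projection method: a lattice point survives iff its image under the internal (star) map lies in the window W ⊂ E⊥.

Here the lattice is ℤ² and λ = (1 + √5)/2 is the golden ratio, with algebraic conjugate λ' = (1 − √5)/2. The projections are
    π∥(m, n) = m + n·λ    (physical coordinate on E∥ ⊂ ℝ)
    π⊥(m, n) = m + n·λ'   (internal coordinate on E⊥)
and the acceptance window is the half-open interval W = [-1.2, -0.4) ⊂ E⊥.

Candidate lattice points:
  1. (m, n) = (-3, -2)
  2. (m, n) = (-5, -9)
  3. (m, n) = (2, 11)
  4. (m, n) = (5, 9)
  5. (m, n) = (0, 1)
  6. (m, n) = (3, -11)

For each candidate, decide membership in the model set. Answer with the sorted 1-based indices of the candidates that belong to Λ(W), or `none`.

Compute λ' = (1−√5)/2 = -0.6180, so π⊥(m,n) = m -0.6180·n.
candidate 1: (m,n)=(-3,-2) → π∥ = -3-2·λ ≈ -6.2361, π⊥ = -3-2·λ' ≈ -1.7639 ∉ [-1.2, -0.4) ⇒ out
candidate 2: (m,n)=(-5,-9) → π∥ = -5-9·λ ≈ -19.5623, π⊥ = -5-9·λ' ≈ 0.5623 ∉ [-1.2, -0.4) ⇒ out
candidate 3: (m,n)=(2,11) → π∥ = 2+11·λ ≈ 19.7984, π⊥ = 2+11·λ' ≈ -4.7984 ∉ [-1.2, -0.4) ⇒ out
candidate 4: (m,n)=(5,9) → π∥ = 5+9·λ ≈ 19.5623, π⊥ = 5+9·λ' ≈ -0.5623 ∈ [-1.2, -0.4) ⇒ IN Λ
candidate 5: (m,n)=(0,1) → π∥ = 0+1·λ ≈ 1.6180, π⊥ = 0+1·λ' ≈ -0.6180 ∈ [-1.2, -0.4) ⇒ IN Λ
candidate 6: (m,n)=(3,-11) → π∥ = 3-11·λ ≈ -14.7984, π⊥ = 3-11·λ' ≈ 9.7984 ∉ [-1.2, -0.4) ⇒ out

4, 5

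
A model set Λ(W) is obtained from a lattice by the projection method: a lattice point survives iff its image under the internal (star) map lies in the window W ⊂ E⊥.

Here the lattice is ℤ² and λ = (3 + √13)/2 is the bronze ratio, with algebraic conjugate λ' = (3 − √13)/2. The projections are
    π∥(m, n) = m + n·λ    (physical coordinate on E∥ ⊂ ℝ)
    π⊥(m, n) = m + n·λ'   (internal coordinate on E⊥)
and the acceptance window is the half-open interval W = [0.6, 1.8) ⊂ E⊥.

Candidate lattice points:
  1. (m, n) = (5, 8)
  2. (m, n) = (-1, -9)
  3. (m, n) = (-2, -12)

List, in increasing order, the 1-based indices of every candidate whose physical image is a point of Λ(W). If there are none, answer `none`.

2, 3

Numerically λ ≈ 3.302776 and λ' = −1/λ ≈ -0.302776.
#1 (5,8): internal coord 5 + (8)·λ' = +2.577795; +2.577795 ∉ [0.6, 1.8) → out
#2 (-1,-9): internal coord -1 + (-9)·λ' = +1.724981; +1.724981 ∈ [0.6, 1.8) → IN Λ
#3 (-2,-12): internal coord -2 + (-12)·λ' = +1.633308; +1.633308 ∈ [0.6, 1.8) → IN Λ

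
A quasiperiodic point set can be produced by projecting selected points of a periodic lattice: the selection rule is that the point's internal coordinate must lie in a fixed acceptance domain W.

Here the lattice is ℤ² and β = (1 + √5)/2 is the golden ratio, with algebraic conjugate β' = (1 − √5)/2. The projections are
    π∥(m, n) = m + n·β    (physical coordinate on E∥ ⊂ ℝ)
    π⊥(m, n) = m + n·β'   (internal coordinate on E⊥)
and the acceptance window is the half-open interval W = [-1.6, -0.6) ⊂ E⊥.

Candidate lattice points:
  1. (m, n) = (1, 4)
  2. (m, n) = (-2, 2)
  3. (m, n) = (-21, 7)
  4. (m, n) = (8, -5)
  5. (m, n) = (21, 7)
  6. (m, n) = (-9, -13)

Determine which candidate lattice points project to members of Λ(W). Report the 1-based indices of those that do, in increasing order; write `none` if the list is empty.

Numerically β ≈ 1.6180 and β' = −1/β ≈ -0.6180.
[1] lift (1,4): star map gives -1.4721; window check -1.6 ≤ -1.4721 < -0.6 is true → IN Λ
[2] lift (-2,2): star map gives -3.2361; window check -1.6 ≤ -3.2361 < -0.6 is false → out
[3] lift (-21,7): star map gives -25.3262; window check -1.6 ≤ -25.3262 < -0.6 is false → out
[4] lift (8,-5): star map gives 11.0902; window check -1.6 ≤ 11.0902 < -0.6 is false → out
[5] lift (21,7): star map gives 16.6738; window check -1.6 ≤ 16.6738 < -0.6 is false → out
[6] lift (-9,-13): star map gives -0.9656; window check -1.6 ≤ -0.9656 < -0.6 is true → IN Λ

1, 6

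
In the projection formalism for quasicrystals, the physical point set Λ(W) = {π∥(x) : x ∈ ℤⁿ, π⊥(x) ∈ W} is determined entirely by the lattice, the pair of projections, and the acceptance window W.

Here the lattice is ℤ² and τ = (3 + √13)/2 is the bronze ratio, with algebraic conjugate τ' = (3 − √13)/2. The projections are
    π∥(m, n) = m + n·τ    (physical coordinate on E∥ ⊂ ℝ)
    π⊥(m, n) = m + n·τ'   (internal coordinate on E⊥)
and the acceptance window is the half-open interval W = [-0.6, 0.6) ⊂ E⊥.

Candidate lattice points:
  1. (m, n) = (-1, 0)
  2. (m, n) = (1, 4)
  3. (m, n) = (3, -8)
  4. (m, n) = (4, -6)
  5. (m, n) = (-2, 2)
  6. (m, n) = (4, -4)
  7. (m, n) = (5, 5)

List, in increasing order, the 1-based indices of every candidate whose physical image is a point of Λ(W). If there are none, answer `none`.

τ' = (3−√13)/2 ≈ -0.3028.
candidate 1: (m,n)=(-1,0) → π∥ = -1+0·τ ≈ -1.0000, π⊥ = -1+0·τ' ≈ -1.0000 ∉ [-0.6, 0.6) ⇒ out
candidate 2: (m,n)=(1,4) → π∥ = 1+4·τ ≈ 14.2111, π⊥ = 1+4·τ' ≈ -0.2111 ∈ [-0.6, 0.6) ⇒ IN Λ
candidate 3: (m,n)=(3,-8) → π∥ = 3-8·τ ≈ -23.4222, π⊥ = 3-8·τ' ≈ 5.4222 ∉ [-0.6, 0.6) ⇒ out
candidate 4: (m,n)=(4,-6) → π∥ = 4-6·τ ≈ -15.8167, π⊥ = 4-6·τ' ≈ 5.8167 ∉ [-0.6, 0.6) ⇒ out
candidate 5: (m,n)=(-2,2) → π∥ = -2+2·τ ≈ 4.6056, π⊥ = -2+2·τ' ≈ -2.6056 ∉ [-0.6, 0.6) ⇒ out
candidate 6: (m,n)=(4,-4) → π∥ = 4-4·τ ≈ -9.2111, π⊥ = 4-4·τ' ≈ 5.2111 ∉ [-0.6, 0.6) ⇒ out
candidate 7: (m,n)=(5,5) → π∥ = 5+5·τ ≈ 21.5139, π⊥ = 5+5·τ' ≈ 3.4861 ∉ [-0.6, 0.6) ⇒ out

2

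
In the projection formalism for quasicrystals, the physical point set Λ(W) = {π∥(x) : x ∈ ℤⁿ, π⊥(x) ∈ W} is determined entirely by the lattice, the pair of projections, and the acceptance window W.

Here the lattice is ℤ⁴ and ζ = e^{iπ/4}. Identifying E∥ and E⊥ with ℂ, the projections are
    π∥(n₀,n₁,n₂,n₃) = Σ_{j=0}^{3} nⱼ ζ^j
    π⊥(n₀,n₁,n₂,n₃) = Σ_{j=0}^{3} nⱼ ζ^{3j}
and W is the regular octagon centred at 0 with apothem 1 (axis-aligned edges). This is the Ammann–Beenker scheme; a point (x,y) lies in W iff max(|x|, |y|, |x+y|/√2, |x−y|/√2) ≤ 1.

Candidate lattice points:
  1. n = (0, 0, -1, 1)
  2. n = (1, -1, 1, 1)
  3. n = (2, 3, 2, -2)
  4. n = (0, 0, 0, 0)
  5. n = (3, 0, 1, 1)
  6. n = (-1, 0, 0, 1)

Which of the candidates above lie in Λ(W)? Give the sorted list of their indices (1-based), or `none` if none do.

4, 6

π⊥(n) = n₀ + n₁ζ³ + n₂ζ⁶ + n₃ζ⁹ where ζ = e^{iπ/4}.
candidate 1: n = (0, 0, -1, 1) → π⊥ ≈ (+0.707107, +1.707107); max(|x|,|y|,|x±y|/√2) = 1.707107 > 1 ⇒ ∉ W
candidate 2: n = (1, -1, 1, 1) → π⊥ ≈ (+2.414214, -1.000000); max(|x|,|y|,|x±y|/√2) = 2.414214 > 1 ⇒ ∉ W
candidate 3: n = (2, 3, 2, -2) → π⊥ ≈ (-1.535534, -1.292893); max(|x|,|y|,|x±y|/√2) = 2.000000 > 1 ⇒ ∉ W
candidate 4: n = (0, 0, 0, 0) → π⊥ ≈ (+0.000000, +0.000000); max(|x|,|y|,|x±y|/√2) = 0.000000 ≤ 1 ⇒ ∈ W
candidate 5: n = (3, 0, 1, 1) → π⊥ ≈ (+3.707107, -0.292893); max(|x|,|y|,|x±y|/√2) = 3.707107 > 1 ⇒ ∉ W
candidate 6: n = (-1, 0, 0, 1) → π⊥ ≈ (-0.292893, +0.707107); max(|x|,|y|,|x±y|/√2) = 0.707107 ≤ 1 ⇒ ∈ W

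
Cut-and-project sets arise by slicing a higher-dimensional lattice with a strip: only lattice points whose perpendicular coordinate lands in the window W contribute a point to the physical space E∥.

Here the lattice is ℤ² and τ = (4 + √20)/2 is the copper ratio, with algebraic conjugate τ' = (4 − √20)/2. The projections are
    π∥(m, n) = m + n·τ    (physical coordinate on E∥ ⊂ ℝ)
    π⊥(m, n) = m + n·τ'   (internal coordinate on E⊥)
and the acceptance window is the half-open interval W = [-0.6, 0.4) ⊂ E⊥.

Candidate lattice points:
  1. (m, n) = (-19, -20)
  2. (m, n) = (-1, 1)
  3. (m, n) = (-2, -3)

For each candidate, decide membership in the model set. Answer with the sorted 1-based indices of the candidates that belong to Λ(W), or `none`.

none

Numerically τ ≈ 4.23607 and τ' = −1/τ ≈ -0.23607.
[1] lift (-19,-20): star map gives -14.27864; window check -0.6 ≤ -14.27864 < 0.4 is false → out
[2] lift (-1,1): star map gives -1.23607; window check -0.6 ≤ -1.23607 < 0.4 is false → out
[3] lift (-2,-3): star map gives -1.29180; window check -0.6 ≤ -1.29180 < 0.4 is false → out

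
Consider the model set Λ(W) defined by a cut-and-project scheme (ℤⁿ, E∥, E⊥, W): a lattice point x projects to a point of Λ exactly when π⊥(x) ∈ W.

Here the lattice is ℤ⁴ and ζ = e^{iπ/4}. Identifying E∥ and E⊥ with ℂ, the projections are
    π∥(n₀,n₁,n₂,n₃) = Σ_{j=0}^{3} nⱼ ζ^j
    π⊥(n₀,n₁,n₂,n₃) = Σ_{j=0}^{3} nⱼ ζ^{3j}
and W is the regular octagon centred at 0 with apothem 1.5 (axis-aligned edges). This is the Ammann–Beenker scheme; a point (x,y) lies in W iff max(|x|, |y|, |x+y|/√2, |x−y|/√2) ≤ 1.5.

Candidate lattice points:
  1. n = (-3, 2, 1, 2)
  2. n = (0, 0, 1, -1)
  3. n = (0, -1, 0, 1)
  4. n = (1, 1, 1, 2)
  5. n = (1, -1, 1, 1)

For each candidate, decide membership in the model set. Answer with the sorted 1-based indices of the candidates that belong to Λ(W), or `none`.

3

With ζ = e^{iπ/4} the internal vectors are ζ^0,ζ^3,ζ^6,ζ^9.
#1 (-3, 2, 1, 2): internal (-3.0000, 1.8284); octagon support 3.4142 vs apothem 1.5 → ∉ W
#2 (0, 0, 1, -1): internal (-0.7071, -1.7071); octagon support 1.7071 vs apothem 1.5 → ∉ W
#3 (0, -1, 0, 1): internal (1.4142, 0.0000); octagon support 1.4142 vs apothem 1.5 → ∈ W
#4 (1, 1, 1, 2): internal (1.7071, 1.1213); octagon support 2.0000 vs apothem 1.5 → ∉ W
#5 (1, -1, 1, 1): internal (2.4142, -1.0000); octagon support 2.4142 vs apothem 1.5 → ∉ W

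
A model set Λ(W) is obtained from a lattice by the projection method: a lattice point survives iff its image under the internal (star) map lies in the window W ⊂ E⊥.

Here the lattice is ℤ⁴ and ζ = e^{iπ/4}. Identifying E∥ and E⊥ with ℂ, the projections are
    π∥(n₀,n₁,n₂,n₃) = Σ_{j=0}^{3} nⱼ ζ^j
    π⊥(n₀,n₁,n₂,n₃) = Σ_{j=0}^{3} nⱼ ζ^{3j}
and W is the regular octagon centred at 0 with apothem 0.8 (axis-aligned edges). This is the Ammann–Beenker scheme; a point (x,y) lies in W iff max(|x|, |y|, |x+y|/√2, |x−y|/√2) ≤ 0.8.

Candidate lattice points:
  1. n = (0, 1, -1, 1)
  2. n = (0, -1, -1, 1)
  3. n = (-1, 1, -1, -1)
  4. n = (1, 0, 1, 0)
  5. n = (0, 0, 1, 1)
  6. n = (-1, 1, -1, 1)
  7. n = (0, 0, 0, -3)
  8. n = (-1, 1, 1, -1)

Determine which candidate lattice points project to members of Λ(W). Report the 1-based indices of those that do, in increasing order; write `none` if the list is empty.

5

Internal map: ζ^{3j} for j=0..3 gives (1,0), (−√2/2,√2/2), (0,−1), (√2/2,√2/2).
#1 (0, 1, -1, 1): internal (0.00000, 2.41421); octagon support 2.41421 vs apothem 0.8 → ∉ W
#2 (0, -1, -1, 1): internal (1.41421, 1.00000); octagon support 1.70711 vs apothem 0.8 → ∉ W
#3 (-1, 1, -1, -1): internal (-2.41421, 1.00000); octagon support 2.41421 vs apothem 0.8 → ∉ W
#4 (1, 0, 1, 0): internal (1.00000, -1.00000); octagon support 1.41421 vs apothem 0.8 → ∉ W
#5 (0, 0, 1, 1): internal (0.70711, -0.29289); octagon support 0.70711 vs apothem 0.8 → ∈ W
#6 (-1, 1, -1, 1): internal (-1.00000, 2.41421); octagon support 2.41421 vs apothem 0.8 → ∉ W
#7 (0, 0, 0, -3): internal (-2.12132, -2.12132); octagon support 3.00000 vs apothem 0.8 → ∉ W
#8 (-1, 1, 1, -1): internal (-2.41421, -1.00000); octagon support 2.41421 vs apothem 0.8 → ∉ W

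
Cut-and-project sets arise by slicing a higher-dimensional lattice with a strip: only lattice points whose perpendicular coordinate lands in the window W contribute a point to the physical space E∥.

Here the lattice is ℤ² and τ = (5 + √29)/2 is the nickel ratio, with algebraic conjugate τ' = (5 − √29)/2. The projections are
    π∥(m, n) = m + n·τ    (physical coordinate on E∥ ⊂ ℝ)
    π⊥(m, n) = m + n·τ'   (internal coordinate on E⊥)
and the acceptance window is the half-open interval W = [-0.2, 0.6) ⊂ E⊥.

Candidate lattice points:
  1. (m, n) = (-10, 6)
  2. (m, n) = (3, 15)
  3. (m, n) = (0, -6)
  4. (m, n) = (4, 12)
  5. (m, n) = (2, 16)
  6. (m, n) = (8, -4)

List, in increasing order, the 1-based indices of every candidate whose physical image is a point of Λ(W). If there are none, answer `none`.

2

Numerically τ ≈ 5.1926 and τ' = −1/τ ≈ -0.1926.
candidate 1: (m,n)=(-10,6) → π∥ = -10+6·τ ≈ 21.1555, π⊥ = -10+6·τ' ≈ -11.1555 ∉ [-0.2, 0.6) ⇒ out
candidate 2: (m,n)=(3,15) → π∥ = 3+15·τ ≈ 80.8887, π⊥ = 3+15·τ' ≈ 0.1113 ∈ [-0.2, 0.6) ⇒ IN Λ
candidate 3: (m,n)=(0,-6) → π∥ = 0-6·τ ≈ -31.1555, π⊥ = 0-6·τ' ≈ 1.1555 ∉ [-0.2, 0.6) ⇒ out
candidate 4: (m,n)=(4,12) → π∥ = 4+12·τ ≈ 66.3110, π⊥ = 4+12·τ' ≈ 1.6890 ∉ [-0.2, 0.6) ⇒ out
candidate 5: (m,n)=(2,16) → π∥ = 2+16·τ ≈ 85.0813, π⊥ = 2+16·τ' ≈ -1.0813 ∉ [-0.2, 0.6) ⇒ out
candidate 6: (m,n)=(8,-4) → π∥ = 8-4·τ ≈ -12.7703, π⊥ = 8-4·τ' ≈ 8.7703 ∉ [-0.2, 0.6) ⇒ out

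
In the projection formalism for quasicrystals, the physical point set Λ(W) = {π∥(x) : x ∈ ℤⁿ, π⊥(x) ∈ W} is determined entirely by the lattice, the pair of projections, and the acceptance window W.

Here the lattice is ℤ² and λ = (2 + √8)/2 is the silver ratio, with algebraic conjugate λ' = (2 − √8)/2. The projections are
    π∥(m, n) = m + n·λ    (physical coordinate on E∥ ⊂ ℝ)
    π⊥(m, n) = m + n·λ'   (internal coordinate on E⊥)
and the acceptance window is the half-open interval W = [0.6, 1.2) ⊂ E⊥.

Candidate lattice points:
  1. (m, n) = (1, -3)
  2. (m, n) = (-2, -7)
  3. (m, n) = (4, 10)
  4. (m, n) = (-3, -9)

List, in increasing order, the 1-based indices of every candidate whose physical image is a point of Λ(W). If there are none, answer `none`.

2, 4

Numerically λ ≈ 2.41421 and λ' = −1/λ ≈ -0.41421.
[1] lift (1,-3): star map gives 2.24264; window check 0.6 ≤ 2.24264 < 1.2 is false → out
[2] lift (-2,-7): star map gives 0.89949; window check 0.6 ≤ 0.89949 < 1.2 is true → IN Λ
[3] lift (4,10): star map gives -0.14214; window check 0.6 ≤ -0.14214 < 1.2 is false → out
[4] lift (-3,-9): star map gives 0.72792; window check 0.6 ≤ 0.72792 < 1.2 is true → IN Λ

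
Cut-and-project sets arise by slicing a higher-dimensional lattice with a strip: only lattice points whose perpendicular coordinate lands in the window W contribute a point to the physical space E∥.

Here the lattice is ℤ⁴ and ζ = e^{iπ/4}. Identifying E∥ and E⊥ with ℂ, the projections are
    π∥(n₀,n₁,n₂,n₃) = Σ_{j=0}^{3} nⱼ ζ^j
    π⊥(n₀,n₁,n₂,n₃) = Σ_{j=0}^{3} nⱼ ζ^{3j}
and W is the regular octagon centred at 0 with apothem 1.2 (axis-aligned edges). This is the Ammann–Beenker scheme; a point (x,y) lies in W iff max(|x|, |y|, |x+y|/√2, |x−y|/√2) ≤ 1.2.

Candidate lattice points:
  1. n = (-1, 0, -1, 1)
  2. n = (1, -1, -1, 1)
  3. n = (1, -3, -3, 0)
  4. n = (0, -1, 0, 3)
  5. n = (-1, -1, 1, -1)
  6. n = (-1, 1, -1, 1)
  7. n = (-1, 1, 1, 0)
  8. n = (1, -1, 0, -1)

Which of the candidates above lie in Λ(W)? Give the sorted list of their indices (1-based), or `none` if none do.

none

π⊥(n) = n₀ + n₁ζ³ + n₂ζ⁶ + n₃ζ⁹ where ζ = e^{iπ/4}.
candidate 1: n = (-1, 0, -1, 1) → π⊥ ≈ (-0.2929, +1.7071); max(|x|,|y|,|x±y|/√2) = 1.7071 > 1.2 ⇒ ∉ W
candidate 2: n = (1, -1, -1, 1) → π⊥ ≈ (+2.4142, +1.0000); max(|x|,|y|,|x±y|/√2) = 2.4142 > 1.2 ⇒ ∉ W
candidate 3: n = (1, -3, -3, 0) → π⊥ ≈ (+3.1213, +0.8787); max(|x|,|y|,|x±y|/√2) = 3.1213 > 1.2 ⇒ ∉ W
candidate 4: n = (0, -1, 0, 3) → π⊥ ≈ (+2.8284, +1.4142); max(|x|,|y|,|x±y|/√2) = 3.0000 > 1.2 ⇒ ∉ W
candidate 5: n = (-1, -1, 1, -1) → π⊥ ≈ (-1.0000, -2.4142); max(|x|,|y|,|x±y|/√2) = 2.4142 > 1.2 ⇒ ∉ W
candidate 6: n = (-1, 1, -1, 1) → π⊥ ≈ (-1.0000, +2.4142); max(|x|,|y|,|x±y|/√2) = 2.4142 > 1.2 ⇒ ∉ W
candidate 7: n = (-1, 1, 1, 0) → π⊥ ≈ (-1.7071, -0.2929); max(|x|,|y|,|x±y|/√2) = 1.7071 > 1.2 ⇒ ∉ W
candidate 8: n = (1, -1, 0, -1) → π⊥ ≈ (+1.0000, -1.4142); max(|x|,|y|,|x±y|/√2) = 1.7071 > 1.2 ⇒ ∉ W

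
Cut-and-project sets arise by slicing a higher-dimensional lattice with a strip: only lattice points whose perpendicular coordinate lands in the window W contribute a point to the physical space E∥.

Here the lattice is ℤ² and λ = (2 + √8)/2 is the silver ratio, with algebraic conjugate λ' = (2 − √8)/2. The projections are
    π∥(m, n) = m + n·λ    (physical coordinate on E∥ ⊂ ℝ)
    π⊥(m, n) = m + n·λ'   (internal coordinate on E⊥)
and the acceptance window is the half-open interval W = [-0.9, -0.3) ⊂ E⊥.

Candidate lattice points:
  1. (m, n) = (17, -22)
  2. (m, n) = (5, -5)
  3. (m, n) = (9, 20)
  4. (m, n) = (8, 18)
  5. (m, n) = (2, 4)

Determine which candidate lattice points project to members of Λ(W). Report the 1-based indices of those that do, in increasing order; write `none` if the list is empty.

none

Compute λ' = (2−√8)/2 = -0.41421, so π⊥(m,n) = m -0.41421·n.
[1] lift (17,-22): star map gives 26.11270; window check -0.9 ≤ 26.11270 < -0.3 is false → out
[2] lift (5,-5): star map gives 7.07107; window check -0.9 ≤ 7.07107 < -0.3 is false → out
[3] lift (9,20): star map gives 0.71573; window check -0.9 ≤ 0.71573 < -0.3 is false → out
[4] lift (8,18): star map gives 0.54416; window check -0.9 ≤ 0.54416 < -0.3 is false → out
[5] lift (2,4): star map gives 0.34315; window check -0.9 ≤ 0.34315 < -0.3 is false → out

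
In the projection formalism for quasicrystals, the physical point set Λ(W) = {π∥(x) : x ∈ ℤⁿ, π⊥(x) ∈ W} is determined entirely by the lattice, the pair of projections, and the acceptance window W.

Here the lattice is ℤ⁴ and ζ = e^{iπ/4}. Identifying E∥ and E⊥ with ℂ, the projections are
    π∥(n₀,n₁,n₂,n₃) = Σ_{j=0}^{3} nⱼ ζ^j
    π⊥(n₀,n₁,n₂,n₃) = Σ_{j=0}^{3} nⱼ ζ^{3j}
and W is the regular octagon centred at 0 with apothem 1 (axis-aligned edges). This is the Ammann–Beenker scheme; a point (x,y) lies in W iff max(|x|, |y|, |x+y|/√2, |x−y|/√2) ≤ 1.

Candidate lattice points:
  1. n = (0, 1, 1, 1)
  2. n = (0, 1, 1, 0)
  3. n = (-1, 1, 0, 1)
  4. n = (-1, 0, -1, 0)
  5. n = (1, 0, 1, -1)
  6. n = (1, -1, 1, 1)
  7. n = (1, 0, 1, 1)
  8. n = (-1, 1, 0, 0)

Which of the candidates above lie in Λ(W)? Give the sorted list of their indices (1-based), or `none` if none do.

Internal map: ζ^{3j} for j=0..3 gives (1,0), (−√2/2,√2/2), (0,−1), (√2/2,√2/2).
candidate 1: n = (0, 1, 1, 1) → π⊥ ≈ (+0.00000, +0.41421); max(|x|,|y|,|x±y|/√2) = 0.41421 ≤ 1 ⇒ ∈ W
candidate 2: n = (0, 1, 1, 0) → π⊥ ≈ (-0.70711, -0.29289); max(|x|,|y|,|x±y|/√2) = 0.70711 ≤ 1 ⇒ ∈ W
candidate 3: n = (-1, 1, 0, 1) → π⊥ ≈ (-1.00000, +1.41421); max(|x|,|y|,|x±y|/√2) = 1.70711 > 1 ⇒ ∉ W
candidate 4: n = (-1, 0, -1, 0) → π⊥ ≈ (-1.00000, +1.00000); max(|x|,|y|,|x±y|/√2) = 1.41421 > 1 ⇒ ∉ W
candidate 5: n = (1, 0, 1, -1) → π⊥ ≈ (+0.29289, -1.70711); max(|x|,|y|,|x±y|/√2) = 1.70711 > 1 ⇒ ∉ W
candidate 6: n = (1, -1, 1, 1) → π⊥ ≈ (+2.41421, -1.00000); max(|x|,|y|,|x±y|/√2) = 2.41421 > 1 ⇒ ∉ W
candidate 7: n = (1, 0, 1, 1) → π⊥ ≈ (+1.70711, -0.29289); max(|x|,|y|,|x±y|/√2) = 1.70711 > 1 ⇒ ∉ W
candidate 8: n = (-1, 1, 0, 0) → π⊥ ≈ (-1.70711, +0.70711); max(|x|,|y|,|x±y|/√2) = 1.70711 > 1 ⇒ ∉ W

1, 2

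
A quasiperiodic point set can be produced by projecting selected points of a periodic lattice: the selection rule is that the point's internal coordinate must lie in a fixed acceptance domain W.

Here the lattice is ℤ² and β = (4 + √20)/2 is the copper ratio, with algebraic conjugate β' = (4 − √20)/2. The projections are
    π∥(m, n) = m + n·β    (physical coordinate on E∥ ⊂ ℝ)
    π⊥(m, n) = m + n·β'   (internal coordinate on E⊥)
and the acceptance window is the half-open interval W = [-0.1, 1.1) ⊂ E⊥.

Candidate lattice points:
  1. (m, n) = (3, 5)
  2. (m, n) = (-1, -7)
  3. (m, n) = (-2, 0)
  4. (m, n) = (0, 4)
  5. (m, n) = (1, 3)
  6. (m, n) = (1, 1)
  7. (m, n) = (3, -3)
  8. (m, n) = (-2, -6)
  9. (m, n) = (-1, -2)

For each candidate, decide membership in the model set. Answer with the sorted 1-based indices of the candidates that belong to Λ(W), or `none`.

Numerically β ≈ 4.23607 and β' = −1/β ≈ -0.23607.
#1 (3,5): internal coord 3 + (5)·β' = +1.81966; +1.81966 ∉ [-0.1, 1.1) → out
#2 (-1,-7): internal coord -1 + (-7)·β' = +0.65248; +0.65248 ∈ [-0.1, 1.1) → IN Λ
#3 (-2,0): internal coord -2 + (0)·β' = -2.00000; -2.00000 ∉ [-0.1, 1.1) → out
#4 (0,4): internal coord 0 + (4)·β' = -0.94427; -0.94427 ∉ [-0.1, 1.1) → out
#5 (1,3): internal coord 1 + (3)·β' = +0.29180; +0.29180 ∈ [-0.1, 1.1) → IN Λ
#6 (1,1): internal coord 1 + (1)·β' = +0.76393; +0.76393 ∈ [-0.1, 1.1) → IN Λ
#7 (3,-3): internal coord 3 + (-3)·β' = +3.70820; +3.70820 ∉ [-0.1, 1.1) → out
#8 (-2,-6): internal coord -2 + (-6)·β' = -0.58359; -0.58359 ∉ [-0.1, 1.1) → out
#9 (-1,-2): internal coord -1 + (-2)·β' = -0.52786; -0.52786 ∉ [-0.1, 1.1) → out

2, 5, 6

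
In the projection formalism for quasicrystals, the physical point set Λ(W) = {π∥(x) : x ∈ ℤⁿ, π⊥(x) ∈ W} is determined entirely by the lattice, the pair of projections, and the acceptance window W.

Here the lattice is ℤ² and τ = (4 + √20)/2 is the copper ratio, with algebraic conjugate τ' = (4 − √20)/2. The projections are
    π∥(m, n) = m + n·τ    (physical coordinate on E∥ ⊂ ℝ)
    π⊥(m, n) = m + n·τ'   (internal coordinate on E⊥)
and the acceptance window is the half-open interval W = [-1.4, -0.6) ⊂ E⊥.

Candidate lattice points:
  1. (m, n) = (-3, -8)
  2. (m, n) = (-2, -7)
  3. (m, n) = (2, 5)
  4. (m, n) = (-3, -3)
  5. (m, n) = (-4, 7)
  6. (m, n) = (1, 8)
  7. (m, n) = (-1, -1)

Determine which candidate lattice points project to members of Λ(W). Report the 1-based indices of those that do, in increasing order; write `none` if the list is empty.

1, 6, 7

Compute τ' = (4−√20)/2 = -0.236068, so π⊥(m,n) = m -0.236068·n.
[1] lift (-3,-8): star map gives -1.111456; window check -1.4 ≤ -1.111456 < -0.6 is true → IN Λ
[2] lift (-2,-7): star map gives -0.347524; window check -1.4 ≤ -0.347524 < -0.6 is false → out
[3] lift (2,5): star map gives 0.819660; window check -1.4 ≤ 0.819660 < -0.6 is false → out
[4] lift (-3,-3): star map gives -2.291796; window check -1.4 ≤ -2.291796 < -0.6 is false → out
[5] lift (-4,7): star map gives -5.652476; window check -1.4 ≤ -5.652476 < -0.6 is false → out
[6] lift (1,8): star map gives -0.888544; window check -1.4 ≤ -0.888544 < -0.6 is true → IN Λ
[7] lift (-1,-1): star map gives -0.763932; window check -1.4 ≤ -0.763932 < -0.6 is true → IN Λ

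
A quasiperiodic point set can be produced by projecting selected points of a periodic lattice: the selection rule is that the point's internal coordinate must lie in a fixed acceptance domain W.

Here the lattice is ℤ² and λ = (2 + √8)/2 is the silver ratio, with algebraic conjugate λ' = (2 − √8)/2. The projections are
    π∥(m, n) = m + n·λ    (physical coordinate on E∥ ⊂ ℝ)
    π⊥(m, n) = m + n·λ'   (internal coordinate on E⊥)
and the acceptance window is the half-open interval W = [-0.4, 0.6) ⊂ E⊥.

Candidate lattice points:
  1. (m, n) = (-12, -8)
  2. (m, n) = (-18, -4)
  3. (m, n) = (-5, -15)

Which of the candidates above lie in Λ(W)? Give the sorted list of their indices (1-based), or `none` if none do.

none

λ' = (2−√8)/2 ≈ -0.414214.
[1] lift (-12,-8): star map gives -8.686292; window check -0.4 ≤ -8.686292 < 0.6 is false → out
[2] lift (-18,-4): star map gives -16.343146; window check -0.4 ≤ -16.343146 < 0.6 is false → out
[3] lift (-5,-15): star map gives 1.213203; window check -0.4 ≤ 1.213203 < 0.6 is false → out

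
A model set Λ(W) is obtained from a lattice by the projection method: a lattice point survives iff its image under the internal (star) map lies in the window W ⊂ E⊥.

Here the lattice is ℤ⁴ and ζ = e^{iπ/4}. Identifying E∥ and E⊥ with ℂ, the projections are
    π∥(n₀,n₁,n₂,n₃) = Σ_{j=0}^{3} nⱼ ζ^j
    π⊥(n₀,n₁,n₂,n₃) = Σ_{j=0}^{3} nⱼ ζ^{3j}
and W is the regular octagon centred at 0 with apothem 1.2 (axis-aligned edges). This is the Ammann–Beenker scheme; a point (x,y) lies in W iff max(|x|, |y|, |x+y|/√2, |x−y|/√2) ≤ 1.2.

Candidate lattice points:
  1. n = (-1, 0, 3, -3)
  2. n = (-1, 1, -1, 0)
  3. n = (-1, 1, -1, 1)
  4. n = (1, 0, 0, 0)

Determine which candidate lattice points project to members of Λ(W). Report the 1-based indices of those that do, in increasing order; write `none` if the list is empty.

π⊥(n) = n₀ + n₁ζ³ + n₂ζ⁶ + n₃ζ⁹ where ζ = e^{iπ/4}.
#1 (-1, 0, 3, -3): internal (-3.12132, -5.12132); octagon support 5.82843 vs apothem 1.2 → ∉ W
#2 (-1, 1, -1, 0): internal (-1.70711, 1.70711); octagon support 2.41421 vs apothem 1.2 → ∉ W
#3 (-1, 1, -1, 1): internal (-1.00000, 2.41421); octagon support 2.41421 vs apothem 1.2 → ∉ W
#4 (1, 0, 0, 0): internal (1.00000, 0.00000); octagon support 1.00000 vs apothem 1.2 → ∈ W

4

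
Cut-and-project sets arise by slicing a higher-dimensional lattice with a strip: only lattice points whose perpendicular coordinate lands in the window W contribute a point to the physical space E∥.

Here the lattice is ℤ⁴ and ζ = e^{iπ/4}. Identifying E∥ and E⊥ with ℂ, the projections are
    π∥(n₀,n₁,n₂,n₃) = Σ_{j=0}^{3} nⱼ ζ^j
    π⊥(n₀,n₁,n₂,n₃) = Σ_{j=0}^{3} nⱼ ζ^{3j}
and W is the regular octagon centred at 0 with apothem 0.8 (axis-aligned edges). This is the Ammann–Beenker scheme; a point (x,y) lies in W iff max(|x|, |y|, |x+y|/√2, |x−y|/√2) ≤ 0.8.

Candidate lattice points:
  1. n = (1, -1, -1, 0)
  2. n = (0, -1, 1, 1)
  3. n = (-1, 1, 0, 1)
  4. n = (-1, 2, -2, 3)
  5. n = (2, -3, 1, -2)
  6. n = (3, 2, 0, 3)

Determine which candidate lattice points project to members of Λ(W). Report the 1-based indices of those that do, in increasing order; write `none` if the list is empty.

none

Internal map: ζ^{3j} for j=0..3 gives (1,0), (−√2/2,√2/2), (0,−1), (√2/2,√2/2).
candidate 1: n = (1, -1, -1, 0) → π⊥ ≈ (+1.7071, +0.2929); max(|x|,|y|,|x±y|/√2) = 1.7071 > 0.8 ⇒ ∉ W
candidate 2: n = (0, -1, 1, 1) → π⊥ ≈ (+1.4142, -1.0000); max(|x|,|y|,|x±y|/√2) = 1.7071 > 0.8 ⇒ ∉ W
candidate 3: n = (-1, 1, 0, 1) → π⊥ ≈ (-1.0000, +1.4142); max(|x|,|y|,|x±y|/√2) = 1.7071 > 0.8 ⇒ ∉ W
candidate 4: n = (-1, 2, -2, 3) → π⊥ ≈ (-0.2929, +5.5355); max(|x|,|y|,|x±y|/√2) = 5.5355 > 0.8 ⇒ ∉ W
candidate 5: n = (2, -3, 1, -2) → π⊥ ≈ (+2.7071, -4.5355); max(|x|,|y|,|x±y|/√2) = 5.1213 > 0.8 ⇒ ∉ W
candidate 6: n = (3, 2, 0, 3) → π⊥ ≈ (+3.7071, +3.5355); max(|x|,|y|,|x±y|/√2) = 5.1213 > 0.8 ⇒ ∉ W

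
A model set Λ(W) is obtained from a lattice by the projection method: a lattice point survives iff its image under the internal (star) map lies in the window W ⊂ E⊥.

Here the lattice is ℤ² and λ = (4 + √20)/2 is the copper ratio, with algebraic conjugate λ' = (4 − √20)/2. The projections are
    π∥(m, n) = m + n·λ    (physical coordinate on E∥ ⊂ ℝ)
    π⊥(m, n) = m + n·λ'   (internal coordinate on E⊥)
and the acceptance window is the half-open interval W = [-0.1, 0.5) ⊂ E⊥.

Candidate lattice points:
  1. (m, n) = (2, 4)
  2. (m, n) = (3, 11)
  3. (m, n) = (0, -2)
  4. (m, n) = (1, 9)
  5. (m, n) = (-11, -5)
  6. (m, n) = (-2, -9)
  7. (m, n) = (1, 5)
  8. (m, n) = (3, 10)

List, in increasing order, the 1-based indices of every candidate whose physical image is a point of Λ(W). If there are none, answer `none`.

2, 3, 6

Numerically λ ≈ 4.236068 and λ' = −1/λ ≈ -0.236068.
#1 (2,4): internal coord 2 + (4)·λ' = +1.055728; +1.055728 ∉ [-0.1, 0.5) → out
#2 (3,11): internal coord 3 + (11)·λ' = +0.403252; +0.403252 ∈ [-0.1, 0.5) → IN Λ
#3 (0,-2): internal coord 0 + (-2)·λ' = +0.472136; +0.472136 ∈ [-0.1, 0.5) → IN Λ
#4 (1,9): internal coord 1 + (9)·λ' = -1.124612; -1.124612 ∉ [-0.1, 0.5) → out
#5 (-11,-5): internal coord -11 + (-5)·λ' = -9.819660; -9.819660 ∉ [-0.1, 0.5) → out
#6 (-2,-9): internal coord -2 + (-9)·λ' = +0.124612; +0.124612 ∈ [-0.1, 0.5) → IN Λ
#7 (1,5): internal coord 1 + (5)·λ' = -0.180340; -0.180340 ∉ [-0.1, 0.5) → out
#8 (3,10): internal coord 3 + (10)·λ' = +0.639320; +0.639320 ∉ [-0.1, 0.5) → out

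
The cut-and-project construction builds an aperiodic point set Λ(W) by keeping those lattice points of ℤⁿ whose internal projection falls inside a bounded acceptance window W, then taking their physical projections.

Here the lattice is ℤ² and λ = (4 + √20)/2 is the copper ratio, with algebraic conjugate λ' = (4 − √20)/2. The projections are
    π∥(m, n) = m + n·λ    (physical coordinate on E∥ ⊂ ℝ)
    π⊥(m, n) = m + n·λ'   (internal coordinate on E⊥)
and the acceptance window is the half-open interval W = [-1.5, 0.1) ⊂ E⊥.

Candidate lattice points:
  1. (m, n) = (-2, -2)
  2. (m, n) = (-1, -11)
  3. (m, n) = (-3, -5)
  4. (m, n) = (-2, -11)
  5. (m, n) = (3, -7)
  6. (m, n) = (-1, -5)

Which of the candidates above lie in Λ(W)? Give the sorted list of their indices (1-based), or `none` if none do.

none

Compute λ' = (4−√20)/2 = -0.236068, so π⊥(m,n) = m -0.236068·n.
candidate 1: (m,n)=(-2,-2) → π∥ = -2-2·λ ≈ -10.472136, π⊥ = -2-2·λ' ≈ -1.527864 ∉ [-1.5, 0.1) ⇒ out
candidate 2: (m,n)=(-1,-11) → π∥ = -1-11·λ ≈ -47.596748, π⊥ = -1-11·λ' ≈ 1.596748 ∉ [-1.5, 0.1) ⇒ out
candidate 3: (m,n)=(-3,-5) → π∥ = -3-5·λ ≈ -24.180340, π⊥ = -3-5·λ' ≈ -1.819660 ∉ [-1.5, 0.1) ⇒ out
candidate 4: (m,n)=(-2,-11) → π∥ = -2-11·λ ≈ -48.596748, π⊥ = -2-11·λ' ≈ 0.596748 ∉ [-1.5, 0.1) ⇒ out
candidate 5: (m,n)=(3,-7) → π∥ = 3-7·λ ≈ -26.652476, π⊥ = 3-7·λ' ≈ 4.652476 ∉ [-1.5, 0.1) ⇒ out
candidate 6: (m,n)=(-1,-5) → π∥ = -1-5·λ ≈ -22.180340, π⊥ = -1-5·λ' ≈ 0.180340 ∉ [-1.5, 0.1) ⇒ out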